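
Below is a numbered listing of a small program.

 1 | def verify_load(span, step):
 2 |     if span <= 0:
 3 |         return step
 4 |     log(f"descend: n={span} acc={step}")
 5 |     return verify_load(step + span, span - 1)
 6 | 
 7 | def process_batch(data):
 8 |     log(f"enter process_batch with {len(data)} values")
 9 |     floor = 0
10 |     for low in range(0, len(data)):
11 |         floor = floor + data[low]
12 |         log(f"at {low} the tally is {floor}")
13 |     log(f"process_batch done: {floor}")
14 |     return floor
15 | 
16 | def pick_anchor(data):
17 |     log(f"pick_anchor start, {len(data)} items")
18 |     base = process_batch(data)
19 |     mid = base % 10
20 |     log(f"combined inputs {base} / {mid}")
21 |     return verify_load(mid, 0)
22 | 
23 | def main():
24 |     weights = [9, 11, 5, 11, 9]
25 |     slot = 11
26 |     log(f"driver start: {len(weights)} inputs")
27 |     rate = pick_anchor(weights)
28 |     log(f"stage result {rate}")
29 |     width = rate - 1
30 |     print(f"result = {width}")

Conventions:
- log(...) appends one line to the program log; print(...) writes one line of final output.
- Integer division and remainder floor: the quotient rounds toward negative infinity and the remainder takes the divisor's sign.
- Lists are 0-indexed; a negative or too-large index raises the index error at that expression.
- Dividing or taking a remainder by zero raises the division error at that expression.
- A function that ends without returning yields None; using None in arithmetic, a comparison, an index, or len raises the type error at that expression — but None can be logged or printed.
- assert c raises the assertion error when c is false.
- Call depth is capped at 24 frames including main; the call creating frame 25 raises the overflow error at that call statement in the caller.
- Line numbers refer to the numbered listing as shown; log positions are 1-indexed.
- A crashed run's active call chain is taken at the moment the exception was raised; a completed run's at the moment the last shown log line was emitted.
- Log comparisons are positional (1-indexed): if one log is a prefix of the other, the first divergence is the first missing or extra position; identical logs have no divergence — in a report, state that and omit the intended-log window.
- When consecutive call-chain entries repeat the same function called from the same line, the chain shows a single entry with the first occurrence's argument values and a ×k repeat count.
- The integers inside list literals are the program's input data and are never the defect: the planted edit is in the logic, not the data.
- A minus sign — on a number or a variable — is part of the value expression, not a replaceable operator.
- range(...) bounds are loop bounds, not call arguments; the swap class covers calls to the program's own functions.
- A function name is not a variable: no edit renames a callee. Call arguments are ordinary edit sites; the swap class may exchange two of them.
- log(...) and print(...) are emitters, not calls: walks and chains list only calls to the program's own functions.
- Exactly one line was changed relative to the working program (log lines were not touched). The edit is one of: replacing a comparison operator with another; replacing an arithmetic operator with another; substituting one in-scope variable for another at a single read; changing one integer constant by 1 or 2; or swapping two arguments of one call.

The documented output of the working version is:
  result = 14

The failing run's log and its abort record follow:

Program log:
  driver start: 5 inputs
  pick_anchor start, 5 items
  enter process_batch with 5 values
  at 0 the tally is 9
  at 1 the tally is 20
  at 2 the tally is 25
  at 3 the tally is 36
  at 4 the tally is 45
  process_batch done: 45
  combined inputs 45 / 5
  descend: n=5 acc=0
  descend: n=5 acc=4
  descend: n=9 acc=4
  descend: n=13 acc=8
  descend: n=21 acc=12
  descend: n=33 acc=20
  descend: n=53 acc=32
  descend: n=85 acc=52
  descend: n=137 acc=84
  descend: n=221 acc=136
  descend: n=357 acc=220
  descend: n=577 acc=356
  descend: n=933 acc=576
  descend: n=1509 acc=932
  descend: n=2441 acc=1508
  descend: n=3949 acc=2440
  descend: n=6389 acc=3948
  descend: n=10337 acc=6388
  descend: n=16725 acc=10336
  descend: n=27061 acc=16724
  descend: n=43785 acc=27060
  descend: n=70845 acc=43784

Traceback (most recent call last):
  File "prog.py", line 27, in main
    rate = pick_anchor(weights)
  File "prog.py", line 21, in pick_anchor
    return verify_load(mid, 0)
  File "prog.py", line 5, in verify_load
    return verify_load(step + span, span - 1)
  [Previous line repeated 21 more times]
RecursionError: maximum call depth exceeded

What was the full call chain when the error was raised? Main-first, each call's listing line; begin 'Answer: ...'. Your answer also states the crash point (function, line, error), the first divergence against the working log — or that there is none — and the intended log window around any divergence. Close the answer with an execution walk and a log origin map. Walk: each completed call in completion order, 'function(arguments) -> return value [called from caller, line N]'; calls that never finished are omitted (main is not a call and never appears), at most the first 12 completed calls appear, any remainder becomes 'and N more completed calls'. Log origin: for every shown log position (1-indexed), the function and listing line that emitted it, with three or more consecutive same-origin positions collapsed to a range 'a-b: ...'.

Answer: main -> pick_anchor (called at line 27) -> verify_load (called at line 21) -> verify_load (called at line 5) ×21.
The tell: Log line 12 is where behavior first shows: 'descend: n=5 acc=4' appears instead of 'descend: n=4 acc=5'.
Crash: verify_load, line 5, RecursionError.
First divergence: position 12; shown 'descend: n=5 acc=4' vs intended 'descend: n=4 acc=5'.
Intended log window:
  10: combined inputs 45 / 5
  11: descend: n=5 acc=0
  12: descend: n=4 acc=5
  13: descend: n=3 acc=9
Execution walk:
  process_batch([9, 11, 5, 11, 9]) -> 45  [called from pick_anchor, line 18]
Log origins:
  1 — main, line 26
  2 — pick_anchor, line 17
  3 — process_batch, line 8
  4-8 — process_batch, line 12
  9 — process_batch, line 13
  10 — pick_anchor, line 20
  11-32 — verify_load, line 4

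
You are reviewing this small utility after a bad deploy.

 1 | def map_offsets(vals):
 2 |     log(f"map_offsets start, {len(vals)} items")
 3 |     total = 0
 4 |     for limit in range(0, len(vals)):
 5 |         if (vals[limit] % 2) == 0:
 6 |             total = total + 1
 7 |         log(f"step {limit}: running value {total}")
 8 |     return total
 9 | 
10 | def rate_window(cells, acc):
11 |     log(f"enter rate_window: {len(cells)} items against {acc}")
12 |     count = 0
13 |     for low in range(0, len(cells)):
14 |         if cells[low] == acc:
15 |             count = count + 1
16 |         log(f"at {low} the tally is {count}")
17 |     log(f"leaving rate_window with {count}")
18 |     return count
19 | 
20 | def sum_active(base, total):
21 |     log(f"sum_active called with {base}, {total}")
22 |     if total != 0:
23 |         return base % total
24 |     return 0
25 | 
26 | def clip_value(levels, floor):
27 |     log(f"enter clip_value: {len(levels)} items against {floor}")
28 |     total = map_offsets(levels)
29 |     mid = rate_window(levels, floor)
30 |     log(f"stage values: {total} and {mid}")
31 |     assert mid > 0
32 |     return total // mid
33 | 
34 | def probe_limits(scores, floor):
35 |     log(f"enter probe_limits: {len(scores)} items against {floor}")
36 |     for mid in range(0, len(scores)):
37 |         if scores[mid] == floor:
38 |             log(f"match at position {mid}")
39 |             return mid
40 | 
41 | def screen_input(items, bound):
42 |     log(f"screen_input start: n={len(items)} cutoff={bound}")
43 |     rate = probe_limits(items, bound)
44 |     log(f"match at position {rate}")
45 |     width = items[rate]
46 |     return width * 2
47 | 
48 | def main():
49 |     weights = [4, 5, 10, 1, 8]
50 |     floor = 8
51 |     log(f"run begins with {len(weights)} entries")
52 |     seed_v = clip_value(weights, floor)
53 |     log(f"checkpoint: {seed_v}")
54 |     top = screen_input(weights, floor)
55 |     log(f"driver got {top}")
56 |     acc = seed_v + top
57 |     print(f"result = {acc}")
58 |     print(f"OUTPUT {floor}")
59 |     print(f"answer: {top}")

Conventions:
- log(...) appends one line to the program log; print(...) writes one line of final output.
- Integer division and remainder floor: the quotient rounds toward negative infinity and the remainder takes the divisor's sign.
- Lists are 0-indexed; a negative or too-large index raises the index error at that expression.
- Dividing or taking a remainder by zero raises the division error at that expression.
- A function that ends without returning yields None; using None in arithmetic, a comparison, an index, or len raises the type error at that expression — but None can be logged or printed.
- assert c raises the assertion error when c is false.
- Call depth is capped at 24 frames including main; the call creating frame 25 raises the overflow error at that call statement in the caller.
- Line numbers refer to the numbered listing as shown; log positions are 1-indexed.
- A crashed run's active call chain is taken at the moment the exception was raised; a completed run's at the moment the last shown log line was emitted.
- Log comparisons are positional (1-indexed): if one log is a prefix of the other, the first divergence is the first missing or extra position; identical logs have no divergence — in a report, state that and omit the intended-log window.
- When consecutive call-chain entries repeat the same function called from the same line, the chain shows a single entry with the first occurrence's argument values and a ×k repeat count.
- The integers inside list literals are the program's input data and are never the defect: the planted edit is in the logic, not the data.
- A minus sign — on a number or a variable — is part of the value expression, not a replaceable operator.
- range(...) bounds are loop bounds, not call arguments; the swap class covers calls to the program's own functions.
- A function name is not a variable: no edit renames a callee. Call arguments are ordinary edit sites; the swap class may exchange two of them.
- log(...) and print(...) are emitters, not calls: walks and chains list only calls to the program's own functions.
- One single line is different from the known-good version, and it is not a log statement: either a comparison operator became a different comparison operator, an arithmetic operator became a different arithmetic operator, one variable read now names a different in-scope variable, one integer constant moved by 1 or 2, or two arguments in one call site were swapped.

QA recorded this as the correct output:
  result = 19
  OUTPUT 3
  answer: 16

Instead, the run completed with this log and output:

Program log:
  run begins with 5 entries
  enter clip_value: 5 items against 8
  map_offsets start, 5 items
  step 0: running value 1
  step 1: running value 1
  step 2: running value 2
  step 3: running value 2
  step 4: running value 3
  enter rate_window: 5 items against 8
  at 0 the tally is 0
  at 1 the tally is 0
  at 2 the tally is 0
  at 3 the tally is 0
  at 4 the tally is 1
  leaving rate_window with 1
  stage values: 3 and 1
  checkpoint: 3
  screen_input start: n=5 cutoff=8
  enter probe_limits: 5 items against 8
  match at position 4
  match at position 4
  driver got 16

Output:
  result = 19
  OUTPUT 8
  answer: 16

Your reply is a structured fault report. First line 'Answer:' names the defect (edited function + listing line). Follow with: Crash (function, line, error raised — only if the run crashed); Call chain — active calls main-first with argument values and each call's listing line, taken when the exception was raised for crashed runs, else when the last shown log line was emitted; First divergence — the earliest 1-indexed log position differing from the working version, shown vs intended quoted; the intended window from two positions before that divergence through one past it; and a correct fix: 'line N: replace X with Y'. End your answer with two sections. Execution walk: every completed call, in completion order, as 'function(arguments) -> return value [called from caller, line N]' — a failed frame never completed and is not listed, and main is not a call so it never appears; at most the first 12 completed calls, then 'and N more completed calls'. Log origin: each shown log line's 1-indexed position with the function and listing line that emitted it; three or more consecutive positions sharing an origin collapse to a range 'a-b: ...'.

Answer: the defect is in main at line 58.
The tell: The logs agree in full; only the final output differs.
Call chain: main.
First divergence: none — the logs agree in full.
Execution walk:
  map_offsets([4, 5, 10, 1, 8]) -> 3  [called from clip_value, line 28]
  rate_window([4, 5, 10, 1, 8], 8) -> 1  [called from clip_value, line 29]
  clip_value([4, 5, 10, 1, 8], 8) -> 3  [called from main, line 52]
  probe_limits([4, 5, 10, 1, 8], 8) -> 4  [called from screen_input, line 43]
  screen_input([4, 5, 10, 1, 8], 8) -> 16  [called from main, line 54]
Log origin:
  1: from main, line 51
  2: from clip_value, line 27
  3: from map_offsets, line 2
  4-8: from map_offsets, line 7
  9: from rate_window, line 11
  10-14: from rate_window, line 16
  15: from rate_window, line 17
  16: from clip_value, line 30
  17: from main, line 53
  18: from screen_input, line 42
  19: from probe_limits, line 35
  20: from probe_limits, line 38
  21: from screen_input, line 44
  22: from main, line 55
A correct fix: line 58: replace `floor` with `seed_v`.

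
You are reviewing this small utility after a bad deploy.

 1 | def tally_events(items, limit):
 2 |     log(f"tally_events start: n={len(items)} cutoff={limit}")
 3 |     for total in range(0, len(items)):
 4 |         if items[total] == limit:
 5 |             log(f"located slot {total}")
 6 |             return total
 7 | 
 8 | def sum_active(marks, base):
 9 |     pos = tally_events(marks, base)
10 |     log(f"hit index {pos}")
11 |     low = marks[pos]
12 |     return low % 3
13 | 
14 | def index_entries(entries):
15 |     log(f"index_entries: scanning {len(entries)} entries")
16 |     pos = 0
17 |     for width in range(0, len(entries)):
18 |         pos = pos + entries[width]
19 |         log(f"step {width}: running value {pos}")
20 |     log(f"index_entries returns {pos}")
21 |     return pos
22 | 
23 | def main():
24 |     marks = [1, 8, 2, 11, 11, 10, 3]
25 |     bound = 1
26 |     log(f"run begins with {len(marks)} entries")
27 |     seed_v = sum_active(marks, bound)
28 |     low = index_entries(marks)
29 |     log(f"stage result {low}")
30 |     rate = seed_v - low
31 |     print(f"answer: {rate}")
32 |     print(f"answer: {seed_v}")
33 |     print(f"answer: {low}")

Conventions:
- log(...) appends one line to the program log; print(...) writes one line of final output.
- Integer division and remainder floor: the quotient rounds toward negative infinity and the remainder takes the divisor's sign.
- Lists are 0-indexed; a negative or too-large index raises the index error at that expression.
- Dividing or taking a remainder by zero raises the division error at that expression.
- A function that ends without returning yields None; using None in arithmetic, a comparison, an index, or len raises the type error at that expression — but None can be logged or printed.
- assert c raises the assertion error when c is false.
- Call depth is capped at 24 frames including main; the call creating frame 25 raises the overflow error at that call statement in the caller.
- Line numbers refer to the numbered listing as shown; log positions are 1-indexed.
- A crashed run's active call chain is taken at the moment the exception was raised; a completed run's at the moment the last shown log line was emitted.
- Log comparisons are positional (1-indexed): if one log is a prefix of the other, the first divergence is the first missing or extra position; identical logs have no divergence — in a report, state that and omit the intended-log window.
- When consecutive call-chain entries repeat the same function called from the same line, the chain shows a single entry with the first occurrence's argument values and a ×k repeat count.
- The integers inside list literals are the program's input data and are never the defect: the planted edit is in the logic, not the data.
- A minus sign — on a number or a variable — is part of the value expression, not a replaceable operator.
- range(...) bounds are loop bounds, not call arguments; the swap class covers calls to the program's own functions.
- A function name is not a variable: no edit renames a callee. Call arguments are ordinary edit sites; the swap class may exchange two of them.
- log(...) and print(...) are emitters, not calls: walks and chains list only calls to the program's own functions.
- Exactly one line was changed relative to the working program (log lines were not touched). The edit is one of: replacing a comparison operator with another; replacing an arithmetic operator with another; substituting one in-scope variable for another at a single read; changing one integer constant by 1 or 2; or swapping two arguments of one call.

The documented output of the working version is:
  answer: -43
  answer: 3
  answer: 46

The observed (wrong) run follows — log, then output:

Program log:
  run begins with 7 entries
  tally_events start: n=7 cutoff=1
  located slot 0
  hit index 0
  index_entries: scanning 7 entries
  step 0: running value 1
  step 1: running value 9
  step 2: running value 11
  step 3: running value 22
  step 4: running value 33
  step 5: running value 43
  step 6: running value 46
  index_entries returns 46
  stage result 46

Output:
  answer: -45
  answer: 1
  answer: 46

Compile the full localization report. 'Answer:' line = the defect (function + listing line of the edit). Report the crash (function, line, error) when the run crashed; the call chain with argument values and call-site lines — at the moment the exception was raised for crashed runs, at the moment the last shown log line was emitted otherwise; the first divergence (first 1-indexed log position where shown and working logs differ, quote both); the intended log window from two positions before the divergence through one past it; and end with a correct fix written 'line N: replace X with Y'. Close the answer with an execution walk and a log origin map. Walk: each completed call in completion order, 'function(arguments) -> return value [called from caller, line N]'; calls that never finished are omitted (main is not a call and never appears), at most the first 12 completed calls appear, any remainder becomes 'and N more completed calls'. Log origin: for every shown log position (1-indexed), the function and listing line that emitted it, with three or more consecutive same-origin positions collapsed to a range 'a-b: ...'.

Answer: the defect is in sum_active at line 12.
Key observation: Log streams are identical — the defect surfaces only in the printed output.
Call chain: main.
First divergence: none (the log streams are identical).
Execution walk:
  tally_events([1, 8, 2, 11, 11, 10, 3], 1) -> 0  [called from sum_active, line 9]
  sum_active([1, 8, 2, 11, 11, 10, 3], 1) -> 1  [called from main, line 27]
  index_entries([1, 8, 2, 11, 11, 10, 3]) -> 46  [called from main, line 28]
Origin of each log line:
  1: emitted by main (line 26)
  2: emitted by tally_events (line 2)
  3: emitted by tally_events (line 5)
  4: emitted by sum_active (line 10)
  5: emitted by index_entries (line 15)
  6-12: emitted by index_entries (line 19)
  13: emitted by index_entries (line 20)
  14: emitted by main (line 29)
A correct fix: line 12: replace `%` with `*`.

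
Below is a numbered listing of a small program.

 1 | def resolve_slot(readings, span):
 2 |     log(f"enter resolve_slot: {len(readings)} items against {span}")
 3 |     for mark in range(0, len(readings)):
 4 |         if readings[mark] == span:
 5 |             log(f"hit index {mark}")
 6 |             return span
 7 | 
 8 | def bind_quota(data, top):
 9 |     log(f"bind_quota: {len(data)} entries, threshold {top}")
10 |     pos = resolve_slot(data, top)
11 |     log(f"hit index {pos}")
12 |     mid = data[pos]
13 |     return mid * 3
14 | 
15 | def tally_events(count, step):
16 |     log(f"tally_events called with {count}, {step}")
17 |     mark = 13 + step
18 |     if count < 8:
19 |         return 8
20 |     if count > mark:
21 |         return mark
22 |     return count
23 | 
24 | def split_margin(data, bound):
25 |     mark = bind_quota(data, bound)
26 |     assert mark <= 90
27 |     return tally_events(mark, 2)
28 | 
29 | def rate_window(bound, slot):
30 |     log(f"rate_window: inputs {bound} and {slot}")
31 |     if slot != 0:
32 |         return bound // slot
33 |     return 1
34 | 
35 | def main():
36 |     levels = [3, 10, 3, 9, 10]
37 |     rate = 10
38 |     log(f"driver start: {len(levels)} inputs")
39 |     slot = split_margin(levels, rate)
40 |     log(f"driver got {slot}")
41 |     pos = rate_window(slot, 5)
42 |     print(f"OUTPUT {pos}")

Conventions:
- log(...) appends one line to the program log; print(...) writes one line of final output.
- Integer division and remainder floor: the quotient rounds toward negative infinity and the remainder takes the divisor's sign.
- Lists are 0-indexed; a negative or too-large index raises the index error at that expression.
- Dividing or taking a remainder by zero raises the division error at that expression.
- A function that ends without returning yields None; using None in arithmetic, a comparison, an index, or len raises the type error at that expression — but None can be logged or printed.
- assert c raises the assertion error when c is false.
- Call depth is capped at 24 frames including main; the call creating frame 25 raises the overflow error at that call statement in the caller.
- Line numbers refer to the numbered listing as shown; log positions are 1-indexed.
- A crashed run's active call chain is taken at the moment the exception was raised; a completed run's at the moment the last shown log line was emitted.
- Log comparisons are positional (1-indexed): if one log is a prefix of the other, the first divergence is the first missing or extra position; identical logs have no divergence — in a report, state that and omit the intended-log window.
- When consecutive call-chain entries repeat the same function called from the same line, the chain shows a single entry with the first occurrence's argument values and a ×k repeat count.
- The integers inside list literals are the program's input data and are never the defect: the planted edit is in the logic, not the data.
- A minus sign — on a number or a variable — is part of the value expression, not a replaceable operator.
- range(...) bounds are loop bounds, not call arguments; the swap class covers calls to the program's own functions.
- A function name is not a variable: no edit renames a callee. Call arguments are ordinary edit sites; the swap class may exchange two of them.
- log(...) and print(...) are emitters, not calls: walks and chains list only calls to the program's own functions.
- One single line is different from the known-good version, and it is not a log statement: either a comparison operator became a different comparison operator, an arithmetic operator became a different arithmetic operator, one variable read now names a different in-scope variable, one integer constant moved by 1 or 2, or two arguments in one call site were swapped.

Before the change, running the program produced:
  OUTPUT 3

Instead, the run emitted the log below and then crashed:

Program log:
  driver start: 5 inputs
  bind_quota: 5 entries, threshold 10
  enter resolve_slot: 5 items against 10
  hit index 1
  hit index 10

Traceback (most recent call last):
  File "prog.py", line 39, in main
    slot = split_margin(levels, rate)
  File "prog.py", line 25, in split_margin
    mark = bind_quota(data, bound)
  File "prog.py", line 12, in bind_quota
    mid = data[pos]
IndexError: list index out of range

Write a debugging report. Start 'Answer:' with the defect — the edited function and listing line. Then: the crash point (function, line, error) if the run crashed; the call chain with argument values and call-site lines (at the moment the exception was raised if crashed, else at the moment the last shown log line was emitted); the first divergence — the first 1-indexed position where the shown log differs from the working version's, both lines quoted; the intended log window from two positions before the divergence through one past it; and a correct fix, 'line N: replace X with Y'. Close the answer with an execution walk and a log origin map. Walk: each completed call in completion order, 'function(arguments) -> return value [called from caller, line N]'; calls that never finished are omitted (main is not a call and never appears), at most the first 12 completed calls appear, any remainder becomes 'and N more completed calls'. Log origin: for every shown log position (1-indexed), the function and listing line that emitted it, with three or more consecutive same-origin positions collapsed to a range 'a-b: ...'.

Answer: the defect is in resolve_slot at line 6.
Key observation: Log line 5 is where behavior first shows: 'hit index 10' appears instead of 'hit index 1'.
Crash: bind_quota, line 12, IndexError.
Call chain: main -> split_margin([3, 10, 3, 9, 10], 10) (called at line 39) -> bind_quota([3, 10, 3, 9, 10], 10) (called at line 25).
First divergence: at position 5 the run shows 'hit index 10' where the working version logs 'hit index 1'.
Intended log window:
  3: enter resolve_slot: 5 items against 10
  4: hit index 1
  5: hit index 1
  6: tally_events called with 30, 2
Execution walk:
  resolve_slot([3, 10, 3, 9, 10], 10) -> 10  [called from bind_quota, line 10]
Log origins:
  1 — main, line 38
  2 — bind_quota, line 9
  3 — resolve_slot, line 2
  4 — resolve_slot, line 5
  5 — bind_quota, line 11
A correct fix: line 6: replace `span` with `mark`.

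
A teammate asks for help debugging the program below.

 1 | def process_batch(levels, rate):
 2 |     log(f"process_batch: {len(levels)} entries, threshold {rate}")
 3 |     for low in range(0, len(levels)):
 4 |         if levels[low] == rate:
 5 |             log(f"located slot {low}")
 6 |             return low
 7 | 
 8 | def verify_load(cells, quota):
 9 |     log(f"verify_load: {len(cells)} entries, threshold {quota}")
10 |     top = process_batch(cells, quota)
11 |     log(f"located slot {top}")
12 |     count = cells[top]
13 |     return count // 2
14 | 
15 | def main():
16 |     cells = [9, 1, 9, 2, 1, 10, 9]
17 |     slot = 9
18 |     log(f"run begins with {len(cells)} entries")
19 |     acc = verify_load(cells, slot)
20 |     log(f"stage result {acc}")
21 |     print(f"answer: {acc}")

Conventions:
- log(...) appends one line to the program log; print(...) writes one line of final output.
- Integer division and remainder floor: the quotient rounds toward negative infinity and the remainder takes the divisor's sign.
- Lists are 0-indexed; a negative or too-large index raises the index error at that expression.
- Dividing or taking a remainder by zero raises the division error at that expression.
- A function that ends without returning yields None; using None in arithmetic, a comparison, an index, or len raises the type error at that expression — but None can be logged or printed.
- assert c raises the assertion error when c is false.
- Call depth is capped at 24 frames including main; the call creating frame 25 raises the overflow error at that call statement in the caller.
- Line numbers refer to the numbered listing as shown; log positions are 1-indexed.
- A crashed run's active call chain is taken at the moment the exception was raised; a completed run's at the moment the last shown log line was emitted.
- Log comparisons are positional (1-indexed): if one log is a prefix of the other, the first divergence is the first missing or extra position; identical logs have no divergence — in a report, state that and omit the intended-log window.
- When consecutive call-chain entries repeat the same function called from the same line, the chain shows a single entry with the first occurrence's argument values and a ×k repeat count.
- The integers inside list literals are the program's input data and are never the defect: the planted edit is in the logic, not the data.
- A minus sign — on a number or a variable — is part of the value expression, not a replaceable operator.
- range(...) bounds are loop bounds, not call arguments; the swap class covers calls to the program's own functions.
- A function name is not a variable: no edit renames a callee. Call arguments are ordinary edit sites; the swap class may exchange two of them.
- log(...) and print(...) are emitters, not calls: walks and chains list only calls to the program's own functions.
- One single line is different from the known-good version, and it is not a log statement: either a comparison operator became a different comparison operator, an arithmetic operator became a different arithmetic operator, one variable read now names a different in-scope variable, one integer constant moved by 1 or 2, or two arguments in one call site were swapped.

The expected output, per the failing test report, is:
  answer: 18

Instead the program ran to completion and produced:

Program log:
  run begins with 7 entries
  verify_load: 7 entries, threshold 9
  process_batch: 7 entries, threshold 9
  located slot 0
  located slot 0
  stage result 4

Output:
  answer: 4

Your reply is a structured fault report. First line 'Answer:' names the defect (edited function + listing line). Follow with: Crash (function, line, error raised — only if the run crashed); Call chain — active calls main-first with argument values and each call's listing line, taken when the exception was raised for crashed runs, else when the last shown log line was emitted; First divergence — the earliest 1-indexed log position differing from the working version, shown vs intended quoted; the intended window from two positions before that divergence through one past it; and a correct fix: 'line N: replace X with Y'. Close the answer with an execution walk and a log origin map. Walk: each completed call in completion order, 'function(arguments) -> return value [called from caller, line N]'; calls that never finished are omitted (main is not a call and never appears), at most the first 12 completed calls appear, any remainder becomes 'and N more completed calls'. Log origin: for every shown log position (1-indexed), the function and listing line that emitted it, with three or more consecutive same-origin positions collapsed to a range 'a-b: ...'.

Answer: the defect is in verify_load at line 13.
Core observation: At log position 6 the runs split — shown 'stage result 4', but the working version logs 'stage result 18'.
Call chain: main.
First divergence: position 6 — shown 'stage result 4', intended 'stage result 18'.
Intended log window:
  4: located slot 0
  5: located slot 0
  6: stage result 18
Execution walk:
  process_batch([9, 1, 9, 2, 1, 10, 9], 9) -> 0  [called from verify_load, line 10]
  verify_load([9, 1, 9, 2, 1, 10, 9], 9) -> 4  [called from main, line 19]
Origin of each log line:
  1: from main, line 18
  2: from verify_load, line 9
  3: from process_batch, line 2
  4: from process_batch, line 5
  5: from verify_load, line 11
  6: from main, line 20
A correct fix: line 13: replace `//` with `*`.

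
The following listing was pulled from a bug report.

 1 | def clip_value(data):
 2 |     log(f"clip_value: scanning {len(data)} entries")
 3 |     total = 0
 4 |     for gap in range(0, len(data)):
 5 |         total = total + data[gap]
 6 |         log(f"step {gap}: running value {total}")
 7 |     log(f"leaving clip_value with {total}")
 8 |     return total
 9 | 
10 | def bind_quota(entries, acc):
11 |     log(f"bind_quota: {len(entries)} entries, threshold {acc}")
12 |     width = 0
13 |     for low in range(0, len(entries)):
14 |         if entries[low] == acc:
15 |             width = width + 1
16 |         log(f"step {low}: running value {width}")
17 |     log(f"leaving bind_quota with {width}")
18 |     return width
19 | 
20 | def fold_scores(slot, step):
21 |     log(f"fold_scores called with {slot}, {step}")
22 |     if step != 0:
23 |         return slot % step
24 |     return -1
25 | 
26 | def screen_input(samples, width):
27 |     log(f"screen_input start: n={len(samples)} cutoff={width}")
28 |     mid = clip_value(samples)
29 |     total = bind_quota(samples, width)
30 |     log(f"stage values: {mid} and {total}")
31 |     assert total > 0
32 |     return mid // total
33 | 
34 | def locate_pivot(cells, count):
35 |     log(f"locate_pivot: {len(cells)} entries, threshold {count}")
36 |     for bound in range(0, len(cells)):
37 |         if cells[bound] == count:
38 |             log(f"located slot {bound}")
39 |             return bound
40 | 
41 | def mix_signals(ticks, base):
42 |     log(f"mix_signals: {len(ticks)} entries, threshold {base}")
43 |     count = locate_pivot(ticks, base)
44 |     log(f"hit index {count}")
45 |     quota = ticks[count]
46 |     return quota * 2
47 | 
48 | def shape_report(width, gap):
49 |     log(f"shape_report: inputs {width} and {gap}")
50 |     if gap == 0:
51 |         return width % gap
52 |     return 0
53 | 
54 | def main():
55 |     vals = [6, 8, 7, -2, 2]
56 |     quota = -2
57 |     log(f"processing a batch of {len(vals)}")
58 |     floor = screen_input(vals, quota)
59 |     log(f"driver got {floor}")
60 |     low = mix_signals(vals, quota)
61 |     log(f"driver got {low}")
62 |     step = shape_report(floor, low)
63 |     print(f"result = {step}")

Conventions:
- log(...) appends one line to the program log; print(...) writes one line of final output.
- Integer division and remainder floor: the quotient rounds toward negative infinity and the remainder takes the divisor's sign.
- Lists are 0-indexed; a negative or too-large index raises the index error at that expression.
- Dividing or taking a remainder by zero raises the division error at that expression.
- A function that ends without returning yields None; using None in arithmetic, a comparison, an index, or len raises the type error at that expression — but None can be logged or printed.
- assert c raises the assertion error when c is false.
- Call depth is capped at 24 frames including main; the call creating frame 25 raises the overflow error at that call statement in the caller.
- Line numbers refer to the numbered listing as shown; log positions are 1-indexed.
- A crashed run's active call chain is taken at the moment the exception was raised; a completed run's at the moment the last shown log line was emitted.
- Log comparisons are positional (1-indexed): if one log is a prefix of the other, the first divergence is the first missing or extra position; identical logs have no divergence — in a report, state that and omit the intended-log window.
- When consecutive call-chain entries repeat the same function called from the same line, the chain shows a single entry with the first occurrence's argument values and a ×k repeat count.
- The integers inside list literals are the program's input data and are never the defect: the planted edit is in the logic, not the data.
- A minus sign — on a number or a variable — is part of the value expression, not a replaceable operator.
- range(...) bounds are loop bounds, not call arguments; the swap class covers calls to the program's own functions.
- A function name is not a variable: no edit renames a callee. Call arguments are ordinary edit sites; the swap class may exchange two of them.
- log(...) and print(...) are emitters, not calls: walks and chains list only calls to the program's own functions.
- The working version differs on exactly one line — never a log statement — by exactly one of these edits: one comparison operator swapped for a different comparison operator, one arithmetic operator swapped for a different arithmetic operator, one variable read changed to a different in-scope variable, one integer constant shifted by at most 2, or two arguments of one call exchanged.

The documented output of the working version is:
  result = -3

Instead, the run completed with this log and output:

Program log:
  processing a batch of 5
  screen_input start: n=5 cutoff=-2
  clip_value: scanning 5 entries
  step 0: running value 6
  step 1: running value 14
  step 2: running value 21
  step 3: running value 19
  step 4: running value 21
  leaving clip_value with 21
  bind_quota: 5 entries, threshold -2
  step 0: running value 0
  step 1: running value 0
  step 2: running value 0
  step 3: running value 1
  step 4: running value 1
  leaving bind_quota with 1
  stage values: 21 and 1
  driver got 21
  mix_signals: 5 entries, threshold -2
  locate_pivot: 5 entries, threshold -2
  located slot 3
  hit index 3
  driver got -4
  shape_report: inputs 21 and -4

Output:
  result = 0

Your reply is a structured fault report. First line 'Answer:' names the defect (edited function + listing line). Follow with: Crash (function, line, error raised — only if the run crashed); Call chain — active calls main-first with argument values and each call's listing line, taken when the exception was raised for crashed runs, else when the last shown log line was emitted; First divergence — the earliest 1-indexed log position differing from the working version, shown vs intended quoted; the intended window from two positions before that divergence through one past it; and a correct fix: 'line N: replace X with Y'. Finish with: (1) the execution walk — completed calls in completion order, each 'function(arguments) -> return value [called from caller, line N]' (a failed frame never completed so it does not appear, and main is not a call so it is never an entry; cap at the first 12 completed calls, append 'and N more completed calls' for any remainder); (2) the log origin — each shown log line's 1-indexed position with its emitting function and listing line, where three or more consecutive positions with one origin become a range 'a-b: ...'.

Answer: the defect is in shape_report at line 50.
The tell: No log line changed; the fault shows up purely in the output.
Call chain: main -> shape_report(21, -4) (called at line 62).
First divergence: none (the log streams are identical).
Execution walk:
  clip_value([6, 8, 7, -2, 2]) -> 21  [called from screen_input, line 28]
  bind_quota([6, 8, 7, -2, 2], -2) -> 1  [called from screen_input, line 29]
  screen_input([6, 8, 7, -2, 2], -2) -> 21  [called from main, line 58]
  locate_pivot([6, 8, 7, -2, 2], -2) -> 3  [called from mix_signals, line 43]
  mix_signals([6, 8, 7, -2, 2], -2) -> -4  [called from main, line 60]
  shape_report(21, -4) -> 0  [called from main, line 62]
Origin of each log line:
  1: logged in main at line 57
  2: logged in screen_input at line 27
  3: logged in clip_value at line 2
  4-8: logged in clip_value at line 6
  9: logged in clip_value at line 7
  10: logged in bind_quota at line 11
  11-15: logged in bind_quota at line 16
  16: logged in bind_quota at line 17
  17: logged in screen_input at line 30
  18: logged in main at line 59
  19: logged in mix_signals at line 42
  20: logged in locate_pivot at line 35
  21: logged in locate_pivot at line 38
  22: logged in mix_signals at line 44
  23: logged in main at line 61
  24: logged in shape_report at line 49
A correct fix: line 50: replace `==` with `!=`.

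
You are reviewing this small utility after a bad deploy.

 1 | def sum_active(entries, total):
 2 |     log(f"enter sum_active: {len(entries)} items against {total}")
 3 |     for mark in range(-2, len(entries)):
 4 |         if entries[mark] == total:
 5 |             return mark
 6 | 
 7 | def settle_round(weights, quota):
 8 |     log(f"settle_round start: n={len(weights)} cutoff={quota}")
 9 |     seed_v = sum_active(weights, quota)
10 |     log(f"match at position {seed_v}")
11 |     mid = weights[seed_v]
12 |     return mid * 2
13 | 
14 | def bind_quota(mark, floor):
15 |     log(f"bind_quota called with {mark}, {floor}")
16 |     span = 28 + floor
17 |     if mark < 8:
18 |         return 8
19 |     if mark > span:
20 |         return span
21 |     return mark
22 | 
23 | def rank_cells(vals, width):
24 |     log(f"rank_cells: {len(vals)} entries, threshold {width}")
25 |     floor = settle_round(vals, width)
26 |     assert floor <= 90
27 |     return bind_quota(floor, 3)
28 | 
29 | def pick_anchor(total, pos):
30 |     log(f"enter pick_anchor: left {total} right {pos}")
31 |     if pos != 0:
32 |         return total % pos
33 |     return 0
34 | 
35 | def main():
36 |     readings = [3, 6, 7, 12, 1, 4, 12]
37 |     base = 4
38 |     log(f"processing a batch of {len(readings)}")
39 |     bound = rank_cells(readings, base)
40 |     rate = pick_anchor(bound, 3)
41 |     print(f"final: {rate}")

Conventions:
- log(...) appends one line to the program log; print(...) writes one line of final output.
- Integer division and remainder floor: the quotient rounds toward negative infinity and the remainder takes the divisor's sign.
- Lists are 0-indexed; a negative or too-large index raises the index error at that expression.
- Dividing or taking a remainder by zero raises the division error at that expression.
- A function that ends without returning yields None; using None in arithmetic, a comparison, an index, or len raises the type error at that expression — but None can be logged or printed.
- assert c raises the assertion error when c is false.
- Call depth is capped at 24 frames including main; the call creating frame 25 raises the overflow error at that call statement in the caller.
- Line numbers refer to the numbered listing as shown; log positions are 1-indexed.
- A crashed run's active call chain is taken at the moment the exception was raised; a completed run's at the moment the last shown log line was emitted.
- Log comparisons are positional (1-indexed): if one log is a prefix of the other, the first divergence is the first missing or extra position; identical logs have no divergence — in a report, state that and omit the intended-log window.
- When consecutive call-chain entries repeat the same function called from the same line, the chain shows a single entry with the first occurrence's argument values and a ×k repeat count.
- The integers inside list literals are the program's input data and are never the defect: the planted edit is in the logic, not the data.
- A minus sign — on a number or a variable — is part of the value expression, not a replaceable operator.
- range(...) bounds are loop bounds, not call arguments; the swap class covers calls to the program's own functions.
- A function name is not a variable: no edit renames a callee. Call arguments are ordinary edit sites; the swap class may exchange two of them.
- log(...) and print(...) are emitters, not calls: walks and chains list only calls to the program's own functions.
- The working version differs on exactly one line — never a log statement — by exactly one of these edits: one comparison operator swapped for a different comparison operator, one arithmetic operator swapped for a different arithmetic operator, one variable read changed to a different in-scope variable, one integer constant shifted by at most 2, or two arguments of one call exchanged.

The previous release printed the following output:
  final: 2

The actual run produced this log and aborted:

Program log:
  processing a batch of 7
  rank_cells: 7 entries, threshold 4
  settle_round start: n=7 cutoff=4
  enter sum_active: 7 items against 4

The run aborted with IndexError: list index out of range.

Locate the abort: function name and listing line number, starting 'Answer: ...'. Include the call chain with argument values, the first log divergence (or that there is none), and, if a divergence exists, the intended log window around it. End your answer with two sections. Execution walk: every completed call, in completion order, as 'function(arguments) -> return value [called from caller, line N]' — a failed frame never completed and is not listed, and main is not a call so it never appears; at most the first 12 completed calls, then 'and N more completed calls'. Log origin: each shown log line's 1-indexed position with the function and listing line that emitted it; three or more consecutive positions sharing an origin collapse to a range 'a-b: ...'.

Answer: the error was raised in sum_active, line 4.
The tell: The log ends early — 4 lines, where the working version next logs 'match at position 5'.
Call chain: main -> rank_cells([3, 6, 7, 12, 1, 4, 12], 4) (called at line 39) -> settle_round([3, 6, 7, 12, 1, 4, 12], 4) (called at line 25) -> sum_active([3, 6, 7, 12, 1, 4, 12], 4) (called at line 9).
First divergence: position 5 — after 4 matching lines the faulty run goes silent; intended next line 'match at position 5'.
Intended log window:
  3: settle_round start: n=7 cutoff=4
  4: enter sum_active: 7 items against 4
  5: match at position 5
  6: bind_quota called with 8, 3
Execution walk:
  (no call completed)
Log line origins:
  1 — main, line 38
  2 — rank_cells, line 24
  3 — settle_round, line 8
  4 — sum_active, line 2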